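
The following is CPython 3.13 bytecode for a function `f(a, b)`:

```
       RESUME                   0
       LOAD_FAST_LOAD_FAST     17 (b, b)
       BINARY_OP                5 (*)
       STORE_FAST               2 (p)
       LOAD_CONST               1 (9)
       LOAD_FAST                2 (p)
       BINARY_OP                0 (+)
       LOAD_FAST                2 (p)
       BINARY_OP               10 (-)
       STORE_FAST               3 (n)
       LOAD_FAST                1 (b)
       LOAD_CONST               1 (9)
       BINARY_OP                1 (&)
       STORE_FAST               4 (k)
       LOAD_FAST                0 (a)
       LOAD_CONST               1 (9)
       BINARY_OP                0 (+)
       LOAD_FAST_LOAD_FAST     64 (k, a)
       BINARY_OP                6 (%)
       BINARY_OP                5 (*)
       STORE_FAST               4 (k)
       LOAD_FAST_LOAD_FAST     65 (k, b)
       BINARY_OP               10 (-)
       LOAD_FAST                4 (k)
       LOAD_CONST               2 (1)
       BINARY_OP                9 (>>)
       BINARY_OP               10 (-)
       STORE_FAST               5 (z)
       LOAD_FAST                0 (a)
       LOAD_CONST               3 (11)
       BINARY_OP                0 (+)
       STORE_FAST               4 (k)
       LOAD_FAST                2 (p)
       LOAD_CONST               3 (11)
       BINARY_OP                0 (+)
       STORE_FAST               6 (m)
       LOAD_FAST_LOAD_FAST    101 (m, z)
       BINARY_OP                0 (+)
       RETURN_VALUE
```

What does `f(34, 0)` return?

11

LOAD_FAST_LOAD_FAST b,b → push 0,0. Stack: [0, 0]
BINARY_OP * → 0 * 0 = 0. Stack: [0]
STORE_FAST p → p=0. Stack: []
LOAD_CONST → push 9. Stack: [9]
LOAD_FAST p → push 0. Stack: [9, 0]
BINARY_OP + → 9 + 0 = 9. Stack: [9]
LOAD_FAST p → push 0. Stack: [9, 0]
BINARY_OP - → 9 - 0 = 9. Stack: [9]
STORE_FAST n → n=9. Stack: []
LOAD_FAST b → push 0. Stack: [0]
LOAD_CONST → push 9. Stack: [0, 9]
BINARY_OP & → 0 & 9 = 0. Stack: [0]
STORE_FAST k → k=0. Stack: []
LOAD_FAST a → push 34. Stack: [34]
LOAD_CONST → push 9. Stack: [34, 9]
BINARY_OP + → 34 + 9 = 43. Stack: [43]
LOAD_FAST_LOAD_FAST k,a → push 0,34. Stack: [43, 0, 34]
BINARY_OP % → 0 % 34 = 0. Stack: [43, 0]
BINARY_OP * → 43 * 0 = 0. Stack: [0]
STORE_FAST k → k=0. Stack: []
LOAD_FAST_LOAD_FAST k,b → push 0,0. Stack: [0, 0]
BINARY_OP - → 0 - 0 = 0. Stack: [0]
LOAD_FAST k → push 0. Stack: [0, 0]
LOAD_CONST → push 1. Stack: [0, 0, 1]
BINARY_OP >> → 0 >> 1 = 0. Stack: [0, 0]
BINARY_OP - → 0 - 0 = 0. Stack: [0]
STORE_FAST z → z=0. Stack: []
LOAD_FAST a → push 34. Stack: [34]
LOAD_CONST → push 11. Stack: [34, 11]
BINARY_OP + → 34 + 11 = 45. Stack: [45]
STORE_FAST k → k=45. Stack: []
LOAD_FAST p → push 0. Stack: [0]
LOAD_CONST → push 11. Stack: [0, 11]
BINARY_OP + → 0 + 11 = 11. Stack: [11]
STORE_FAST m → m=11. Stack: []
LOAD_FAST_LOAD_FAST m,z → push 11,0. Stack: [11, 0]
BINARY_OP + → 11 + 0 = 11. Stack: [11]
RETURN_VALUE → return 11.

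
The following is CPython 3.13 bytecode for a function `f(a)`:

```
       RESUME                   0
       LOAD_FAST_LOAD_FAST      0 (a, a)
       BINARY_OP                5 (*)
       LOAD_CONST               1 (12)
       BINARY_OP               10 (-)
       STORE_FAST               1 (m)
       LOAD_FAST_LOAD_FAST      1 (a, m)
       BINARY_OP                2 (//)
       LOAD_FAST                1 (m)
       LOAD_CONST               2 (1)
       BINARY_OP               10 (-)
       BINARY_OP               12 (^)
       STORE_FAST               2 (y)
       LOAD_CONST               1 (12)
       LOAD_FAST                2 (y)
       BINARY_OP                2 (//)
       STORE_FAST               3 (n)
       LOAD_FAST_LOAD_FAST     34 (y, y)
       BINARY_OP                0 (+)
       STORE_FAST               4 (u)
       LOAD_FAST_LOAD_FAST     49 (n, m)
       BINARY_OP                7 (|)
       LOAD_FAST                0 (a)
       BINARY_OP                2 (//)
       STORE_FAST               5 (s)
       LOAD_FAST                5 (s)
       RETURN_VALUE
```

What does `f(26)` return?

LOAD_FAST_LOAD_FAST a,a → push 26,26. Stack: [26, 26]
BINARY_OP * → 26 * 26 = 676. Stack: [676]
LOAD_CONST → push 12. Stack: [676, 12]
BINARY_OP - → 676 - 12 = 664. Stack: [664]
STORE_FAST m → m=664. Stack: []
LOAD_FAST_LOAD_FAST a,m → push 26,664. Stack: [26, 664]
BINARY_OP // → 26 // 664 = 0. Stack: [0]
LOAD_FAST m → push 664. Stack: [0, 664]
LOAD_CONST → push 1. Stack: [0, 664, 1]
BINARY_OP - → 664 - 1 = 663. Stack: [0, 663]
BINARY_OP ^ → 0 ^ 663 = 663. Stack: [663]
STORE_FAST y → y=663. Stack: []
LOAD_CONST → push 12. Stack: [12]
LOAD_FAST y → push 663. Stack: [12, 663]
BINARY_OP // → 12 // 663 = 0. Stack: [0]
STORE_FAST n → n=0. Stack: []
LOAD_FAST_LOAD_FAST y,y → push 663,663. Stack: [663, 663]
BINARY_OP + → 663 + 663 = 1326. Stack: [1326]
STORE_FAST u → u=1326. Stack: []
LOAD_FAST_LOAD_FAST n,m → push 0,664. Stack: [0, 664]
BINARY_OP | → 0 | 664 = 664. Stack: [664]
LOAD_FAST a → push 26. Stack: [664, 26]
BINARY_OP // → 664 // 26 = 25. Stack: [25]
STORE_FAST s → s=25. Stack: []
LOAD_FAST s → push 25. Stack: [25]
RETURN_VALUE → return 25.

25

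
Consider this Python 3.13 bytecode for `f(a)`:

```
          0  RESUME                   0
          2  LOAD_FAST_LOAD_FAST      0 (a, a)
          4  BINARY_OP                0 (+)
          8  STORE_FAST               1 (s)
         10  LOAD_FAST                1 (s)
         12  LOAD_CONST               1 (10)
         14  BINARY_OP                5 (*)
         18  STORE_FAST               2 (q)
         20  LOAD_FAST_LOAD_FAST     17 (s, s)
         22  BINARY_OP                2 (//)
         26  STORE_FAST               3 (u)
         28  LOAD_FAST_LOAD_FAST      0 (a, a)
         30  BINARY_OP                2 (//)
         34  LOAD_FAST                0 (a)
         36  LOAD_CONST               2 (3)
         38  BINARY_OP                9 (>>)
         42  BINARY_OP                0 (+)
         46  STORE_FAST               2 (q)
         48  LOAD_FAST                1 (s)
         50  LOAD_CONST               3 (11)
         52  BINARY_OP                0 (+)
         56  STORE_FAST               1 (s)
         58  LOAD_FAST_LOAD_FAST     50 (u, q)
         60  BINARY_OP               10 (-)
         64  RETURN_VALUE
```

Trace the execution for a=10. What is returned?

LOAD_FAST_LOAD_FAST a,a → push 10,10. Stack: [10, 10]
BINARY_OP + → 10 + 10 = 20. Stack: [20]
STORE_FAST s → s=20. Stack: []
LOAD_FAST s → push 20. Stack: [20]
LOAD_CONST → push 10. Stack: [20, 10]
BINARY_OP * → 20 * 10 = 200. Stack: [200]
STORE_FAST q → q=200. Stack: []
LOAD_FAST_LOAD_FAST s,s → push 20,20. Stack: [20, 20]
BINARY_OP // → 20 // 20 = 1. Stack: [1]
STORE_FAST u → u=1. Stack: []
LOAD_FAST_LOAD_FAST a,a → push 10,10. Stack: [10, 10]
BINARY_OP // → 10 // 10 = 1. Stack: [1]
LOAD_FAST a → push 10. Stack: [1, 10]
LOAD_CONST → push 3. Stack: [1, 10, 3]
BINARY_OP >> → 10 >> 3 = 1. Stack: [1, 1]
BINARY_OP + → 1 + 1 = 2. Stack: [2]
STORE_FAST q → q=2. Stack: []
LOAD_FAST s → push 20. Stack: [20]
LOAD_CONST → push 11. Stack: [20, 11]
BINARY_OP + → 20 + 11 = 31. Stack: [31]
STORE_FAST s → s=31. Stack: []
LOAD_FAST_LOAD_FAST u,q → push 1,2. Stack: [1, 2]
BINARY_OP - → 1 - 2 = -1. Stack: [-1]
RETURN_VALUE → return -1.

-1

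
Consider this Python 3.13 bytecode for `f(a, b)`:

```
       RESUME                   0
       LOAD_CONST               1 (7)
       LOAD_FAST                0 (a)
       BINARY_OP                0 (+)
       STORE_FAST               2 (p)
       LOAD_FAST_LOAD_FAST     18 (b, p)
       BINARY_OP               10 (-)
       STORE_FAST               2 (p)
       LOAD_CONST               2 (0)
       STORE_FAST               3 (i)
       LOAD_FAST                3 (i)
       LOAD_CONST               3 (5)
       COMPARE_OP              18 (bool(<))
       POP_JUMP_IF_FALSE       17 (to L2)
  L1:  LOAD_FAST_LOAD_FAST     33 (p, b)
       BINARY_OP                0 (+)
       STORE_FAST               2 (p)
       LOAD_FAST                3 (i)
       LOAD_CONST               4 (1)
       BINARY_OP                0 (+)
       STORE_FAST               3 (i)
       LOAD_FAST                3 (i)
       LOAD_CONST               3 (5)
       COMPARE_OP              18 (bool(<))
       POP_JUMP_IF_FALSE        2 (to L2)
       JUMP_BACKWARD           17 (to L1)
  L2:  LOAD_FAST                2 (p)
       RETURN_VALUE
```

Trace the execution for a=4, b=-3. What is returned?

LOAD_CONST → push 7
LOAD_FAST a → push 4
BINARY_OP + → 7 + 4 = 11
STORE_FAST p → p=11
LOAD_FAST_LOAD_FAST b,p → push -3,11
BINARY_OP - → -3 - 11 = -14
STORE_FAST p → p=-14
LOAD_CONST → push 0
STORE_FAST i → i=0
LOAD_FAST i → push 0
LOAD_CONST → push 5
COMPARE_OP bool(<) → 0 vs 5 = True
POP_JUMP_IF_FALSE → pop True; no jump
LOAD_FAST_LOAD_FAST p,b → push -14,-3
BINARY_OP + → -14 + -3 = -17
STORE_FAST p → p=-17
LOAD_FAST i → push 0
LOAD_CONST → push 1
BINARY_OP + → 0 + 1 = 1
STORE_FAST i → i=1
LOAD_FAST i → push 1
LOAD_CONST → push 5
COMPARE_OP bool(<) → 1 vs 5 = True
POP_JUMP_IF_FALSE → pop True; no jump
LOAD_FAST_LOAD_FAST p,b → push -17,-3
BINARY_OP + → -17 + -3 = -20
STORE_FAST p → p=-20
LOAD_FAST i → push 1
LOAD_CONST → push 1
BINARY_OP + → 1 + 1 = 2
STORE_FAST i → i=2
LOAD_FAST i → push 2
LOAD_CONST → push 5
COMPARE_OP bool(<) → 2 vs 5 = True
POP_JUMP_IF_FALSE → pop True; no jump
LOAD_FAST_LOAD_FAST p,b → push -20,-3
BINARY_OP + → -20 + -3 = -23
STORE_FAST p → p=-23
LOAD_FAST i → push 2
LOAD_CONST → push 1
BINARY_OP + → 2 + 1 = 3
STORE_FAST i → i=3
LOAD_FAST i → push 3
LOAD_CONST → push 5
COMPARE_OP bool(<) → 3 vs 5 = True
POP_JUMP_IF_FALSE → pop True; no jump
LOAD_FAST_LOAD_FAST p,b → push -23,-3
BINARY_OP + → -23 + -3 = -26
STORE_FAST p → p=-26
LOAD_FAST i → push 3
LOAD_CONST → push 1
BINARY_OP + → 3 + 1 = 4
STORE_FAST i → i=4
LOAD_FAST i → push 4
LOAD_CONST → push 5
COMPARE_OP bool(<) → 4 vs 5 = True
POP_JUMP_IF_FALSE → pop True; no jump
LOAD_FAST_LOAD_FAST p,b → push -26,-3
BINARY_OP + → -26 + -3 = -29
STORE_FAST p → p=-29
LOAD_FAST i → push 4
LOAD_CONST → push 1
BINARY_OP + → 4 + 1 = 5
STORE_FAST i → i=5
LOAD_FAST i → push 5
LOAD_CONST → push 5
COMPARE_OP bool(<) → 5 vs 5 = False
POP_JUMP_IF_FALSE → pop False; jump
LOAD_FAST p → push -29
RETURN_VALUE → return -29.

-29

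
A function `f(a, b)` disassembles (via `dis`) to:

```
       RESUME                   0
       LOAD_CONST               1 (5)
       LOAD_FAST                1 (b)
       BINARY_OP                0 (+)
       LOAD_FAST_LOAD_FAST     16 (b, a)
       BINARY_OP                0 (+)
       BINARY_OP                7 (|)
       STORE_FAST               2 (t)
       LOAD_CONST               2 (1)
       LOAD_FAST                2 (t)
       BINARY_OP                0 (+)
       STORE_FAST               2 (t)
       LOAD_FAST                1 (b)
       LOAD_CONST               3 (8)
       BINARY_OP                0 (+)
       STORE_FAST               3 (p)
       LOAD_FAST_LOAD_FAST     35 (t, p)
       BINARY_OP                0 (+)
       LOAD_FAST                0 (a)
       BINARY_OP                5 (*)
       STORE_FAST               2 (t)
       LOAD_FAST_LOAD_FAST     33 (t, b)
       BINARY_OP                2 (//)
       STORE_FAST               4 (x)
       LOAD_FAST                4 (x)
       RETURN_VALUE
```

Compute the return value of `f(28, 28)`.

94

LOAD_CONST → push 5. Stack: [5]
LOAD_FAST b → push 28. Stack: [5, 28]
BINARY_OP + → 5 + 28 = 33. Stack: [33]
LOAD_FAST_LOAD_FAST b,a → push 28,28. Stack: [33, 28, 28]
BINARY_OP + → 28 + 28 = 56. Stack: [33, 56]
BINARY_OP | → 33 | 56 = 57. Stack: [57]
STORE_FAST t → t=57. Stack: []
LOAD_CONST → push 1. Stack: [1]
LOAD_FAST t → push 57. Stack: [1, 57]
BINARY_OP + → 1 + 57 = 58. Stack: [58]
STORE_FAST t → t=58. Stack: []
LOAD_FAST b → push 28. Stack: [28]
LOAD_CONST → push 8. Stack: [28, 8]
BINARY_OP + → 28 + 8 = 36. Stack: [36]
STORE_FAST p → p=36. Stack: []
LOAD_FAST_LOAD_FAST t,p → push 58,36. Stack: [58, 36]
BINARY_OP + → 58 + 36 = 94. Stack: [94]
LOAD_FAST a → push 28. Stack: [94, 28]
BINARY_OP * → 94 * 28 = 2632. Stack: [2632]
STORE_FAST t → t=2632. Stack: []
LOAD_FAST_LOAD_FAST t,b → push 2632,28. Stack: [2632, 28]
BINARY_OP // → 2632 // 28 = 94. Stack: [94]
STORE_FAST x → x=94. Stack: []
LOAD_FAST x → push 94. Stack: [94]
RETURN_VALUE → return 94.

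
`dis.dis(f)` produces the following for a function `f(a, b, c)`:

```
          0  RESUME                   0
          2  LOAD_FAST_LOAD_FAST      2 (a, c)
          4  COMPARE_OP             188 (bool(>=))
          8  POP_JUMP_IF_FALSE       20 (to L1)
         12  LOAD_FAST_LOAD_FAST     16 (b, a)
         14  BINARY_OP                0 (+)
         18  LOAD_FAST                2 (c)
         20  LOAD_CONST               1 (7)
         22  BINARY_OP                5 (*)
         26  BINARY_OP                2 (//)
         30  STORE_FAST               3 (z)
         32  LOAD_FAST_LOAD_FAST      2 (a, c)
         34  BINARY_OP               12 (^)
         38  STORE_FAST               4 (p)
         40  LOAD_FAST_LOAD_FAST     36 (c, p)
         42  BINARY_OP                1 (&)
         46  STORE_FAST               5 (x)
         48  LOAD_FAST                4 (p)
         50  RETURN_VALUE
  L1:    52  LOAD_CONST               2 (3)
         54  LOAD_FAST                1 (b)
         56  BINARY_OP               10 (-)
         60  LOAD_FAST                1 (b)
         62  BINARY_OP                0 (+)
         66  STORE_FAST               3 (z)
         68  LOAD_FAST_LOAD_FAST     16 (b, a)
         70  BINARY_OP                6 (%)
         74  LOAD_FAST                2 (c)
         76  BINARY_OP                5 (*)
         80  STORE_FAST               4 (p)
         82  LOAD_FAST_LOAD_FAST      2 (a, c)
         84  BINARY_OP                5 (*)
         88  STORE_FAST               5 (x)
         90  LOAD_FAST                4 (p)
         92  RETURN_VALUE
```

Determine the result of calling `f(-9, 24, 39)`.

LOAD_FAST_LOAD_FAST a,c → push -9,39. Stack: [-9, 39]
COMPARE_OP bool(>=) → -9 vs 39 = False. Stack: [False]
POP_JUMP_IF_FALSE → pop False; jump. Stack: []
LOAD_CONST → push 3. Stack: [3]
LOAD_FAST b → push 24. Stack: [3, 24]
BINARY_OP - → 3 - 24 = -21. Stack: [-21]
LOAD_FAST b → push 24. Stack: [-21, 24]
BINARY_OP + → -21 + 24 = 3. Stack: [3]
STORE_FAST z → z=3. Stack: []
LOAD_FAST_LOAD_FAST b,a → push 24,-9. Stack: [24, -9]
BINARY_OP % → 24 % -9 = -3. Stack: [-3]
LOAD_FAST c → push 39. Stack: [-3, 39]
BINARY_OP * → -3 * 39 = -117. Stack: [-117]
STORE_FAST p → p=-117. Stack: []
LOAD_FAST_LOAD_FAST a,c → push -9,39. Stack: [-9, 39]
BINARY_OP * → -9 * 39 = -351. Stack: [-351]
STORE_FAST x → x=-351. Stack: []
LOAD_FAST p → push -117. Stack: [-117]
RETURN_VALUE → return -117.

-117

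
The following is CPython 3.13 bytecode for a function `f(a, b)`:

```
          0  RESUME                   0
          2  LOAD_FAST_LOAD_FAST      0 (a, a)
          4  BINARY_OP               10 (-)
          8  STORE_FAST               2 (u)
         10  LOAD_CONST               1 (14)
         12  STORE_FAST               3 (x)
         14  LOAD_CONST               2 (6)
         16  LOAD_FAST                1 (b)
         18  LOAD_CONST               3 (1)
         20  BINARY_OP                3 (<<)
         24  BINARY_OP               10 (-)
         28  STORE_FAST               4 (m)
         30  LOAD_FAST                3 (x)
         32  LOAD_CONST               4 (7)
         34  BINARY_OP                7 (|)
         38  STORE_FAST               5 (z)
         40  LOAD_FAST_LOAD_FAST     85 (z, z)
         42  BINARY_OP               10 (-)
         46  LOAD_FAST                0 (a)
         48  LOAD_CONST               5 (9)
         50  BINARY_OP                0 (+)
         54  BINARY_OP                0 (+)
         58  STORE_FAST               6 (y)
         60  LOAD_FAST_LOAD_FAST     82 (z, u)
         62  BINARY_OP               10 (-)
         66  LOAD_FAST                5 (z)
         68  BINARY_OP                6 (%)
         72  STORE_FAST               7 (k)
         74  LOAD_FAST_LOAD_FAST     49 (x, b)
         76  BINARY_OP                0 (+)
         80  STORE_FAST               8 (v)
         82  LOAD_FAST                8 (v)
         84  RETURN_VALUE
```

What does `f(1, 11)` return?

25

LOAD_FAST_LOAD_FAST a,a → push 1,1. Stack: [1, 1]
BINARY_OP - → 1 - 1 = 0. Stack: [0]
STORE_FAST u → u=0. Stack: []
LOAD_CONST → push 14. Stack: [14]
STORE_FAST x → x=14. Stack: []
LOAD_CONST → push 6. Stack: [6]
LOAD_FAST b → push 11. Stack: [6, 11]
LOAD_CONST → push 1. Stack: [6, 11, 1]
BINARY_OP << → 11 << 1 = 22. Stack: [6, 22]
BINARY_OP - → 6 - 22 = -16. Stack: [-16]
STORE_FAST m → m=-16. Stack: []
LOAD_FAST x → push 14. Stack: [14]
LOAD_CONST → push 7. Stack: [14, 7]
BINARY_OP | → 14 | 7 = 15. Stack: [15]
STORE_FAST z → z=15. Stack: []
LOAD_FAST_LOAD_FAST z,z → push 15,15. Stack: [15, 15]
BINARY_OP - → 15 - 15 = 0. Stack: [0]
LOAD_FAST a → push 1. Stack: [0, 1]
LOAD_CONST → push 9. Stack: [0, 1, 9]
BINARY_OP + → 1 + 9 = 10. Stack: [0, 10]
BINARY_OP + → 0 + 10 = 10. Stack: [10]
STORE_FAST y → y=10. Stack: []
LOAD_FAST_LOAD_FAST z,u → push 15,0. Stack: [15, 0]
BINARY_OP - → 15 - 0 = 15. Stack: [15]
LOAD_FAST z → push 15. Stack: [15, 15]
BINARY_OP % → 15 % 15 = 0. Stack: [0]
STORE_FAST k → k=0. Stack: []
LOAD_FAST_LOAD_FAST x,b → push 14,11. Stack: [14, 11]
BINARY_OP + → 14 + 11 = 25. Stack: [25]
STORE_FAST v → v=25. Stack: []
LOAD_FAST v → push 25. Stack: [25]
RETURN_VALUE → return 25.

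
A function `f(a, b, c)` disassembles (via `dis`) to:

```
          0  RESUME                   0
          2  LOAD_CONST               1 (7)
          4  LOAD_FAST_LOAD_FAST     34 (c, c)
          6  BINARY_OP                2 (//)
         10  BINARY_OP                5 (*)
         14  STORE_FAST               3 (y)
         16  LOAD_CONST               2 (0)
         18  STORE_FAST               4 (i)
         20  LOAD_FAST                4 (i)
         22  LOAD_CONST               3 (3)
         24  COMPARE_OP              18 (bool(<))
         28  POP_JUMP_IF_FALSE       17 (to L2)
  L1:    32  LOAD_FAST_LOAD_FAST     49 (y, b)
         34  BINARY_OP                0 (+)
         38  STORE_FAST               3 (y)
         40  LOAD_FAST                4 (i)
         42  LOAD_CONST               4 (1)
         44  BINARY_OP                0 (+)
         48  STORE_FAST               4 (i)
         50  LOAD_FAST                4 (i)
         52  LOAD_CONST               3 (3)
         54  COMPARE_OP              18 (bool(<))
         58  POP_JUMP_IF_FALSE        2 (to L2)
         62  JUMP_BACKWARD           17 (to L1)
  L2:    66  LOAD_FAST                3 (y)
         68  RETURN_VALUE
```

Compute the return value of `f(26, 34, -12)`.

LOAD_CONST → push 7. Stack: [7]
LOAD_FAST_LOAD_FAST c,c → push -12,-12. Stack: [7, -12, -12]
BINARY_OP // → -12 // -12 = 1. Stack: [7, 1]
BINARY_OP * → 7 * 1 = 7. Stack: [7]
STORE_FAST y → y=7. Stack: []
LOAD_CONST → push 0. Stack: [0]
STORE_FAST i → i=0. Stack: []
LOAD_FAST i → push 0. Stack: [0]
LOAD_CONST → push 3. Stack: [0, 3]
COMPARE_OP bool(<) → 0 vs 3 = True. Stack: [True]
POP_JUMP_IF_FALSE → pop True; no jump. Stack: []
LOAD_FAST_LOAD_FAST y,b → push 7,34. Stack: [7, 34]
BINARY_OP + → 7 + 34 = 41. Stack: [41]
STORE_FAST y → y=41. Stack: []
LOAD_FAST i → push 0. Stack: [0]
LOAD_CONST → push 1. Stack: [0, 1]
BINARY_OP + → 0 + 1 = 1. Stack: [1]
STORE_FAST i → i=1. Stack: []
LOAD_FAST i → push 1. Stack: [1]
LOAD_CONST → push 3. Stack: [1, 3]
COMPARE_OP bool(<) → 1 vs 3 = True. Stack: [True]
POP_JUMP_IF_FALSE → pop True; no jump. Stack: []
LOAD_FAST_LOAD_FAST y,b → push 41,34. Stack: [41, 34]
BINARY_OP + → 41 + 34 = 75. Stack: [75]
STORE_FAST y → y=75. Stack: []
LOAD_FAST i → push 1. Stack: [1]
LOAD_CONST → push 1. Stack: [1, 1]
BINARY_OP + → 1 + 1 = 2. Stack: [2]
STORE_FAST i → i=2. Stack: []
LOAD_FAST i → push 2. Stack: [2]
LOAD_CONST → push 3. Stack: [2, 3]
COMPARE_OP bool(<) → 2 vs 3 = True. Stack: [True]
POP_JUMP_IF_FALSE → pop True; no jump. Stack: []
LOAD_FAST_LOAD_FAST y,b → push 75,34. Stack: [75, 34]
BINARY_OP + → 75 + 34 = 109. Stack: [109]
STORE_FAST y → y=109. Stack: []
LOAD_FAST i → push 2. Stack: [2]
LOAD_CONST → push 1. Stack: [2, 1]
BINARY_OP + → 2 + 1 = 3. Stack: [3]
STORE_FAST i → i=3. Stack: []
LOAD_FAST i → push 3. Stack: [3]
LOAD_CONST → push 3. Stack: [3, 3]
COMPARE_OP bool(<) → 3 vs 3 = False. Stack: [False]
POP_JUMP_IF_FALSE → pop False; jump. Stack: []
LOAD_FAST y → push 109. Stack: [109]
RETURN_VALUE → return 109.

109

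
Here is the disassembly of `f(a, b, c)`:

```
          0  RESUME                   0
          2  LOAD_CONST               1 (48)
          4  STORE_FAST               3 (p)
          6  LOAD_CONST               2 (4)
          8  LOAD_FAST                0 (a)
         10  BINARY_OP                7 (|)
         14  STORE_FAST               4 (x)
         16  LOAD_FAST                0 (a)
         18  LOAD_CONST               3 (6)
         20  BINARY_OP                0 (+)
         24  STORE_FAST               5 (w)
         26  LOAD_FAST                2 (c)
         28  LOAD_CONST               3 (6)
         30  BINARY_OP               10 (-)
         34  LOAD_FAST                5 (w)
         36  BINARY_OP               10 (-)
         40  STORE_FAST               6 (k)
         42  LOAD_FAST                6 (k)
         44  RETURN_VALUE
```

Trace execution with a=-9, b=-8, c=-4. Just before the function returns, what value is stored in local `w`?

LOAD_CONST → push 48. Stack: [48]
STORE_FAST p → p=48. Stack: []
LOAD_CONST → push 4. Stack: [4]
LOAD_FAST a → push -9. Stack: [4, -9]
BINARY_OP | → 4 | -9 = -9. Stack: [-9]
STORE_FAST x → x=-9. Stack: []
LOAD_FAST a → push -9. Stack: [-9]
LOAD_CONST → push 6. Stack: [-9, 6]
BINARY_OP + → -9 + 6 = -3. Stack: [-3]
STORE_FAST w → w=-3. Stack: []
LOAD_FAST c → push -4. Stack: [-4]
LOAD_CONST → push 6. Stack: [-4, 6]
BINARY_OP - → -4 - 6 = -10. Stack: [-10]
LOAD_FAST w → push -3. Stack: [-10, -3]
BINARY_OP - → -10 - -3 = -7. Stack: [-7]
STORE_FAST k → k=-7. Stack: []
LOAD_FAST k → push -7. Stack: [-7]
RETURN_VALUE → return -7.

-3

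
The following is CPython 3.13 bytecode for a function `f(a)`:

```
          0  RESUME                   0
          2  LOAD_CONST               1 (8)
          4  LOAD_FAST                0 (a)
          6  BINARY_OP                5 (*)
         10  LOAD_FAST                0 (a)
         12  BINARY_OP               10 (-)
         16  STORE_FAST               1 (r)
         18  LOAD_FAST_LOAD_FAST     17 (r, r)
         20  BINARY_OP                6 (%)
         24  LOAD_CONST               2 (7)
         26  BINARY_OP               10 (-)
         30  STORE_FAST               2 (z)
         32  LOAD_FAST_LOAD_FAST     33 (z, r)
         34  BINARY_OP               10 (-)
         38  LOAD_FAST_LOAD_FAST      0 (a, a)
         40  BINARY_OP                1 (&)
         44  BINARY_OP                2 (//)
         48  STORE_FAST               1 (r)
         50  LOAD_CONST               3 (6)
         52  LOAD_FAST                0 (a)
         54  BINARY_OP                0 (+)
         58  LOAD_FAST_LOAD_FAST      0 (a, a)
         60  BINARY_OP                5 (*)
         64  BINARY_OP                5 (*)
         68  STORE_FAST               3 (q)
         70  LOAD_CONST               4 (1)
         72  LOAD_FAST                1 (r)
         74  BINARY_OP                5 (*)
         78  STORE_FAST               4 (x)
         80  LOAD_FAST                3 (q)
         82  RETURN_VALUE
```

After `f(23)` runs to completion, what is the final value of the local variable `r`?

LOAD_CONST → push 8. Stack: [8]
LOAD_FAST a → push 23. Stack: [8, 23]
BINARY_OP * → 8 * 23 = 184. Stack: [184]
LOAD_FAST a → push 23. Stack: [184, 23]
BINARY_OP - → 184 - 23 = 161. Stack: [161]
STORE_FAST r → r=161. Stack: []
LOAD_FAST_LOAD_FAST r,r → push 161,161. Stack: [161, 161]
BINARY_OP % → 161 % 161 = 0. Stack: [0]
LOAD_CONST → push 7. Stack: [0, 7]
BINARY_OP - → 0 - 7 = -7. Stack: [-7]
STORE_FAST z → z=-7. Stack: []
LOAD_FAST_LOAD_FAST z,r → push -7,161. Stack: [-7, 161]
BINARY_OP - → -7 - 161 = -168. Stack: [-168]
LOAD_FAST_LOAD_FAST a,a → push 23,23. Stack: [-168, 23, 23]
BINARY_OP & → 23 & 23 = 23. Stack: [-168, 23]
BINARY_OP // → -168 // 23 = -8. Stack: [-8]
STORE_FAST r → r=-8. Stack: []
LOAD_CONST → push 6. Stack: [6]
LOAD_FAST a → push 23. Stack: [6, 23]
BINARY_OP + → 6 + 23 = 29. Stack: [29]
LOAD_FAST_LOAD_FAST a,a → push 23,23. Stack: [29, 23, 23]
BINARY_OP * → 23 * 23 = 529. Stack: [29, 529]
BINARY_OP * → 29 * 529 = 15341. Stack: [15341]
STORE_FAST q → q=15341. Stack: []
LOAD_CONST → push 1. Stack: [1]
LOAD_FAST r → push -8. Stack: [1, -8]
BINARY_OP * → 1 * -8 = -8. Stack: [-8]
STORE_FAST x → x=-8. Stack: []
LOAD_FAST q → push 15341. Stack: [15341]
RETURN_VALUE → return 15341.

-8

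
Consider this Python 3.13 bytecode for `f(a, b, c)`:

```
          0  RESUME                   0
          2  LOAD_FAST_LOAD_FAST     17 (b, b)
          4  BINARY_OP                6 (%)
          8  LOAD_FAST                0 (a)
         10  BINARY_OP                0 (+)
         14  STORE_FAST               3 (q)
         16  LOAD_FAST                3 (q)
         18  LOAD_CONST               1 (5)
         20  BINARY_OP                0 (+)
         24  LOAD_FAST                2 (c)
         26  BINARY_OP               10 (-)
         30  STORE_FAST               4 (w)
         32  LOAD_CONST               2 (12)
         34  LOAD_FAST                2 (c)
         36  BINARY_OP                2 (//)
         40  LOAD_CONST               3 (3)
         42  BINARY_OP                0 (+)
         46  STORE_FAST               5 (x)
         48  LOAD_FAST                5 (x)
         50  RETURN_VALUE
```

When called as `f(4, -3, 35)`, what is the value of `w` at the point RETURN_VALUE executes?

LOAD_FAST_LOAD_FAST b,b → push -3,-3. Stack: [-3, -3]
BINARY_OP % → -3 % -3 = 0. Stack: [0]
LOAD_FAST a → push 4. Stack: [0, 4]
BINARY_OP + → 0 + 4 = 4. Stack: [4]
STORE_FAST q → q=4. Stack: []
LOAD_FAST q → push 4. Stack: [4]
LOAD_CONST → push 5. Stack: [4, 5]
BINARY_OP + → 4 + 5 = 9. Stack: [9]
LOAD_FAST c → push 35. Stack: [9, 35]
BINARY_OP - → 9 - 35 = -26. Stack: [-26]
STORE_FAST w → w=-26. Stack: []
LOAD_CONST → push 12. Stack: [12]
LOAD_FAST c → push 35. Stack: [12, 35]
BINARY_OP // → 12 // 35 = 0. Stack: [0]
LOAD_CONST → push 3. Stack: [0, 3]
BINARY_OP + → 0 + 3 = 3. Stack: [3]
STORE_FAST x → x=3. Stack: []
LOAD_FAST x → push 3. Stack: [3]
RETURN_VALUE → return 3.

-26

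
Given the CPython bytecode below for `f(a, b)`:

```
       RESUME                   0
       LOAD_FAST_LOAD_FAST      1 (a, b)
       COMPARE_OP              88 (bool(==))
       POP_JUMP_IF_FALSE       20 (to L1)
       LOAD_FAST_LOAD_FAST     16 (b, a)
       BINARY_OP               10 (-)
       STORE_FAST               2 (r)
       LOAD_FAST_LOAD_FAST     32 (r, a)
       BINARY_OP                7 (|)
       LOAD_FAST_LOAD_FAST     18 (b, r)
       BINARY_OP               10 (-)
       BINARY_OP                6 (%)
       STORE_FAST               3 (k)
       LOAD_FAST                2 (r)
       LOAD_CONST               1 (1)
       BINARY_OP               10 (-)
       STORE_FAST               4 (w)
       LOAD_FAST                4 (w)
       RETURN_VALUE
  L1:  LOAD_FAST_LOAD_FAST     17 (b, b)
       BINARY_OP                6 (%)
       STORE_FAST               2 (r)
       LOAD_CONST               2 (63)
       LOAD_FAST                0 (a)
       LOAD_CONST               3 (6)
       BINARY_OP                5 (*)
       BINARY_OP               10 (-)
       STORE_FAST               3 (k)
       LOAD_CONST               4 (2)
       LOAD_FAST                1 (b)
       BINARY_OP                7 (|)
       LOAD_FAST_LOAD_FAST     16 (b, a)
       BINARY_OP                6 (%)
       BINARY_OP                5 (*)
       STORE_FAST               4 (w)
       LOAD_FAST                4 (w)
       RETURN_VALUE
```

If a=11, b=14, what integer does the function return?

42

LOAD_FAST_LOAD_FAST a,b → push 11,14. Stack: [11, 14]
COMPARE_OP bool(==) → 11 vs 14 = False. Stack: [False]
POP_JUMP_IF_FALSE → pop False; jump. Stack: []
LOAD_FAST_LOAD_FAST b,b → push 14,14. Stack: [14, 14]
BINARY_OP % → 14 % 14 = 0. Stack: [0]
STORE_FAST r → r=0. Stack: []
LOAD_CONST → push 63. Stack: [63]
LOAD_FAST a → push 11. Stack: [63, 11]
LOAD_CONST → push 6. Stack: [63, 11, 6]
BINARY_OP * → 11 * 6 = 66. Stack: [63, 66]
BINARY_OP - → 63 - 66 = -3. Stack: [-3]
STORE_FAST k → k=-3. Stack: []
LOAD_CONST → push 2. Stack: [2]
LOAD_FAST b → push 14. Stack: [2, 14]
BINARY_OP | → 2 | 14 = 14. Stack: [14]
LOAD_FAST_LOAD_FAST b,a → push 14,11. Stack: [14, 14, 11]
BINARY_OP % → 14 % 11 = 3. Stack: [14, 3]
BINARY_OP * → 14 * 3 = 42. Stack: [42]
STORE_FAST w → w=42. Stack: []
LOAD_FAST w → push 42. Stack: [42]
RETURN_VALUE → return 42.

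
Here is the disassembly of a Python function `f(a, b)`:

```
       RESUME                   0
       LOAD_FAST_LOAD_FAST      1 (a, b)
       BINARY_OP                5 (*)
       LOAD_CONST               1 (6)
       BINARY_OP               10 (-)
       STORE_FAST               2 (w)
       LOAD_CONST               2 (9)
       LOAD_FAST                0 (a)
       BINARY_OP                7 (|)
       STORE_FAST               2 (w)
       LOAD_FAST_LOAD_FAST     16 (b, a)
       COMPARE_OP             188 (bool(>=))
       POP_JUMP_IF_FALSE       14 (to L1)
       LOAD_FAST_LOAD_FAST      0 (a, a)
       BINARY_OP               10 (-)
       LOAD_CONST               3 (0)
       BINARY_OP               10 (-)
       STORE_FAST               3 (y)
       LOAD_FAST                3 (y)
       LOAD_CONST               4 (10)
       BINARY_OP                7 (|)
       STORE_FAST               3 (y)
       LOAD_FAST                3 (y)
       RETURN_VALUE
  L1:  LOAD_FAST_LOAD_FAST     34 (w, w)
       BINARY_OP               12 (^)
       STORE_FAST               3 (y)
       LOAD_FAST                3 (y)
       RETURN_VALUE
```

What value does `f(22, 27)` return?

10

LOAD_FAST_LOAD_FAST a,b → push 22,27. Stack: [22, 27]
BINARY_OP * → 22 * 27 = 594. Stack: [594]
LOAD_CONST → push 6. Stack: [594, 6]
BINARY_OP - → 594 - 6 = 588. Stack: [588]
STORE_FAST w → w=588. Stack: []
LOAD_CONST → push 9. Stack: [9]
LOAD_FAST a → push 22. Stack: [9, 22]
BINARY_OP | → 9 | 22 = 31. Stack: [31]
STORE_FAST w → w=31. Stack: []
LOAD_FAST_LOAD_FAST b,a → push 27,22. Stack: [27, 22]
COMPARE_OP bool(>=) → 27 vs 22 = True. Stack: [True]
POP_JUMP_IF_FALSE → pop True; no jump. Stack: []
LOAD_FAST_LOAD_FAST a,a → push 22,22. Stack: [22, 22]
BINARY_OP - → 22 - 22 = 0. Stack: [0]
LOAD_CONST → push 0. Stack: [0, 0]
BINARY_OP - → 0 - 0 = 0. Stack: [0]
STORE_FAST y → y=0. Stack: []
LOAD_FAST y → push 0. Stack: [0]
LOAD_CONST → push 10. Stack: [0, 10]
BINARY_OP | → 0 | 10 = 10. Stack: [10]
STORE_FAST y → y=10. Stack: []
LOAD_FAST y → push 10. Stack: [10]
RETURN_VALUE → return 10.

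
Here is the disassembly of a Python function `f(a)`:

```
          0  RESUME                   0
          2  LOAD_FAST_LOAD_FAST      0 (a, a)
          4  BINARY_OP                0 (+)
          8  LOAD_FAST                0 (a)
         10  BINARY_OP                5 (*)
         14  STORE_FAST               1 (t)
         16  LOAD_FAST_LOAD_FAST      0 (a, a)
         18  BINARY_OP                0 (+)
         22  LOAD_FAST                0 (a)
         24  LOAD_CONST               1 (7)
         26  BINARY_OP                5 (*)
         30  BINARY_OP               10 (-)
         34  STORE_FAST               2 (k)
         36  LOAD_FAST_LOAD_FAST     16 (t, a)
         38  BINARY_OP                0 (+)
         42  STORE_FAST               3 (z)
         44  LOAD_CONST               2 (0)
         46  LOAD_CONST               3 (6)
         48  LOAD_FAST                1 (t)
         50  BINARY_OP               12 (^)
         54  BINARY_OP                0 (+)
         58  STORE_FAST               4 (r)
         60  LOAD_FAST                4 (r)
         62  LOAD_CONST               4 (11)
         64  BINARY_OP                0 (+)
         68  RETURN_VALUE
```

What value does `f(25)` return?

1263

LOAD_FAST_LOAD_FAST a,a → push 25,25. Stack: [25, 25]
BINARY_OP + → 25 + 25 = 50. Stack: [50]
LOAD_FAST a → push 25. Stack: [50, 25]
BINARY_OP * → 50 * 25 = 1250. Stack: [1250]
STORE_FAST t → t=1250. Stack: []
LOAD_FAST_LOAD_FAST a,a → push 25,25. Stack: [25, 25]
BINARY_OP + → 25 + 25 = 50. Stack: [50]
LOAD_FAST a → push 25. Stack: [50, 25]
LOAD_CONST → push 7. Stack: [50, 25, 7]
BINARY_OP * → 25 * 7 = 175. Stack: [50, 175]
BINARY_OP - → 50 - 175 = -125. Stack: [-125]
STORE_FAST k → k=-125. Stack: []
LOAD_FAST_LOAD_FAST t,a → push 1250,25. Stack: [1250, 25]
BINARY_OP + → 1250 + 25 = 1275. Stack: [1275]
STORE_FAST z → z=1275. Stack: []
LOAD_CONST → push 0. Stack: [0]
LOAD_CONST → push 6. Stack: [0, 6]
LOAD_FAST t → push 1250. Stack: [0, 6, 1250]
BINARY_OP ^ → 6 ^ 1250 = 1252. Stack: [0, 1252]
BINARY_OP + → 0 + 1252 = 1252. Stack: [1252]
STORE_FAST r → r=1252. Stack: []
LOAD_FAST r → push 1252. Stack: [1252]
LOAD_CONST → push 11. Stack: [1252, 11]
BINARY_OP + → 1252 + 11 = 1263. Stack: [1263]
RETURN_VALUE → return 1263.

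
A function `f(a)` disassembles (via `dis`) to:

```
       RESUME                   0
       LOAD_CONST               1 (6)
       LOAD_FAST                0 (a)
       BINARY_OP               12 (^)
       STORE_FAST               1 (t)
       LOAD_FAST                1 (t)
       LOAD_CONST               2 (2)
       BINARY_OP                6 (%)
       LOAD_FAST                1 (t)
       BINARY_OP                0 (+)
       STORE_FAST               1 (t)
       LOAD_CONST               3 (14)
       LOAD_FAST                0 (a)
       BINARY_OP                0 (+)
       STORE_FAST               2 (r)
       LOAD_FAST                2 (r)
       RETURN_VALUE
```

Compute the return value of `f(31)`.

45

LOAD_CONST → push 6. Stack: [6]
LOAD_FAST a → push 31. Stack: [6, 31]
BINARY_OP ^ → 6 ^ 31 = 25. Stack: [25]
STORE_FAST t → t=25. Stack: []
LOAD_FAST t → push 25. Stack: [25]
LOAD_CONST → push 2. Stack: [25, 2]
BINARY_OP % → 25 % 2 = 1. Stack: [1]
LOAD_FAST t → push 25. Stack: [1, 25]
BINARY_OP + → 1 + 25 = 26. Stack: [26]
STORE_FAST t → t=26. Stack: []
LOAD_CONST → push 14. Stack: [14]
LOAD_FAST a → push 31. Stack: [14, 31]
BINARY_OP + → 14 + 31 = 45. Stack: [45]
STORE_FAST r → r=45. Stack: []
LOAD_FAST r → push 45. Stack: [45]
RETURN_VALUE → return 45.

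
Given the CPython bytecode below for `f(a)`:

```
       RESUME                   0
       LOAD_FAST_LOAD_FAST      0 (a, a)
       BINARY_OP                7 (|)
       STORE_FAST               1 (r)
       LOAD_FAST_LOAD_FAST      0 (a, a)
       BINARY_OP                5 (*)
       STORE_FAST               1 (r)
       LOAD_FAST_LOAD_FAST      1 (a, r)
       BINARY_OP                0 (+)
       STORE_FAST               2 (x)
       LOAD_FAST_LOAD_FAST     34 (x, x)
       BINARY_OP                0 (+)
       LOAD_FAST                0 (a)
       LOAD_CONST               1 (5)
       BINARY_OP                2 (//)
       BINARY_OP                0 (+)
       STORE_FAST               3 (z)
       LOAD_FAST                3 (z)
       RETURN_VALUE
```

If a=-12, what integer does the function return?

261

LOAD_FAST_LOAD_FAST a,a → push -12,-12. Stack: [-12, -12]
BINARY_OP | → -12 | -12 = -12. Stack: [-12]
STORE_FAST r → r=-12. Stack: []
LOAD_FAST_LOAD_FAST a,a → push -12,-12. Stack: [-12, -12]
BINARY_OP * → -12 * -12 = 144. Stack: [144]
STORE_FAST r → r=144. Stack: []
LOAD_FAST_LOAD_FAST a,r → push -12,144. Stack: [-12, 144]
BINARY_OP + → -12 + 144 = 132. Stack: [132]
STORE_FAST x → x=132. Stack: []
LOAD_FAST_LOAD_FAST x,x → push 132,132. Stack: [132, 132]
BINARY_OP + → 132 + 132 = 264. Stack: [264]
LOAD_FAST a → push -12. Stack: [264, -12]
LOAD_CONST → push 5. Stack: [264, -12, 5]
BINARY_OP // → -12 // 5 = -3. Stack: [264, -3]
BINARY_OP + → 264 + -3 = 261. Stack: [261]
STORE_FAST z → z=261. Stack: []
LOAD_FAST z → push 261. Stack: [261]
RETURN_VALUE → return 261.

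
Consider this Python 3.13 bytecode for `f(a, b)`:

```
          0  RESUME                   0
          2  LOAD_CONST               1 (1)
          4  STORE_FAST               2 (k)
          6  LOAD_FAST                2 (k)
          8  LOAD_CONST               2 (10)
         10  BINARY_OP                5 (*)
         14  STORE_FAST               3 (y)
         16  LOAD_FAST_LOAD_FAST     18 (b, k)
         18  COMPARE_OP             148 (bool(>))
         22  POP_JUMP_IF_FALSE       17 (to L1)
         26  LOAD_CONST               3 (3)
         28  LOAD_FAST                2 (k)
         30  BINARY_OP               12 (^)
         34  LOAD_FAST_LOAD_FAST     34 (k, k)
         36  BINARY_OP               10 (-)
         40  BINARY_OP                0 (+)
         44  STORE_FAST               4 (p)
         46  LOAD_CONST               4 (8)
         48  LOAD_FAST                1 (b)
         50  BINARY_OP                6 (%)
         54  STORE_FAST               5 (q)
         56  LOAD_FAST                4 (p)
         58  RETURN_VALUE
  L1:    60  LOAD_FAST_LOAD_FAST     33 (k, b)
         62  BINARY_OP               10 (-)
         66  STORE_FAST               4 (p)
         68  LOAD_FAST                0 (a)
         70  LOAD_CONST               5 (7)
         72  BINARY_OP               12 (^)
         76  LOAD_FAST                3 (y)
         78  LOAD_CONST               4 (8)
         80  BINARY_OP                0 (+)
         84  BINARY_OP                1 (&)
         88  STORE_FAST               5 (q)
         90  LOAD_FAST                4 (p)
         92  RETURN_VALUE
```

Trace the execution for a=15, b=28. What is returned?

2

LOAD_CONST → push 1. Stack: [1]
STORE_FAST k → k=1. Stack: []
LOAD_FAST k → push 1. Stack: [1]
LOAD_CONST → push 10. Stack: [1, 10]
BINARY_OP * → 1 * 10 = 10. Stack: [10]
STORE_FAST y → y=10. Stack: []
LOAD_FAST_LOAD_FAST b,k → push 28,1. Stack: [28, 1]
COMPARE_OP bool(>) → 28 vs 1 = True. Stack: [True]
POP_JUMP_IF_FALSE → pop True; no jump. Stack: []
LOAD_CONST → push 3. Stack: [3]
LOAD_FAST k → push 1. Stack: [3, 1]
BINARY_OP ^ → 3 ^ 1 = 2. Stack: [2]
LOAD_FAST_LOAD_FAST k,k → push 1,1. Stack: [2, 1, 1]
BINARY_OP - → 1 - 1 = 0. Stack: [2, 0]
BINARY_OP + → 2 + 0 = 2. Stack: [2]
STORE_FAST p → p=2. Stack: []
LOAD_CONST → push 8. Stack: [8]
LOAD_FAST b → push 28. Stack: [8, 28]
BINARY_OP % → 8 % 28 = 8. Stack: [8]
STORE_FAST q → q=8. Stack: []
LOAD_FAST p → push 2. Stack: [2]
RETURN_VALUE → return 2.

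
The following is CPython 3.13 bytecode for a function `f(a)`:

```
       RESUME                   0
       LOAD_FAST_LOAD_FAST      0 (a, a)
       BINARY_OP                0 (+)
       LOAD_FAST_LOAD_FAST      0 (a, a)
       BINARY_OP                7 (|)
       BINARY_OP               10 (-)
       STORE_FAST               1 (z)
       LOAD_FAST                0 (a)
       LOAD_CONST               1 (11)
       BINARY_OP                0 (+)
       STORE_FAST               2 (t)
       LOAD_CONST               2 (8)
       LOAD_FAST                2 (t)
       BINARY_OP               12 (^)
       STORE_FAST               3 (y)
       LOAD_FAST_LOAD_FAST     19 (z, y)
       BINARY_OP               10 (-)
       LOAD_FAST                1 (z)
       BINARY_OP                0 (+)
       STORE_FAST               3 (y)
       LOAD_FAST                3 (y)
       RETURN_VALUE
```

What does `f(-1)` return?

LOAD_FAST_LOAD_FAST a,a → push -1,-1. Stack: [-1, -1]
BINARY_OP + → -1 + -1 = -2. Stack: [-2]
LOAD_FAST_LOAD_FAST a,a → push -1,-1. Stack: [-2, -1, -1]
BINARY_OP | → -1 | -1 = -1. Stack: [-2, -1]
BINARY_OP - → -2 - -1 = -1. Stack: [-1]
STORE_FAST z → z=-1. Stack: []
LOAD_FAST a → push -1. Stack: [-1]
LOAD_CONST → push 11. Stack: [-1, 11]
BINARY_OP + → -1 + 11 = 10. Stack: [10]
STORE_FAST t → t=10. Stack: []
LOAD_CONST → push 8. Stack: [8]
LOAD_FAST t → push 10. Stack: [8, 10]
BINARY_OP ^ → 8 ^ 10 = 2. Stack: [2]
STORE_FAST y → y=2. Stack: []
LOAD_FAST_LOAD_FAST z,y → push -1,2. Stack: [-1, 2]
BINARY_OP - → -1 - 2 = -3. Stack: [-3]
LOAD_FAST z → push -1. Stack: [-3, -1]
BINARY_OP + → -3 + -1 = -4. Stack: [-4]
STORE_FAST y → y=-4. Stack: []
LOAD_FAST y → push -4. Stack: [-4]
RETURN_VALUE → return -4.

-4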